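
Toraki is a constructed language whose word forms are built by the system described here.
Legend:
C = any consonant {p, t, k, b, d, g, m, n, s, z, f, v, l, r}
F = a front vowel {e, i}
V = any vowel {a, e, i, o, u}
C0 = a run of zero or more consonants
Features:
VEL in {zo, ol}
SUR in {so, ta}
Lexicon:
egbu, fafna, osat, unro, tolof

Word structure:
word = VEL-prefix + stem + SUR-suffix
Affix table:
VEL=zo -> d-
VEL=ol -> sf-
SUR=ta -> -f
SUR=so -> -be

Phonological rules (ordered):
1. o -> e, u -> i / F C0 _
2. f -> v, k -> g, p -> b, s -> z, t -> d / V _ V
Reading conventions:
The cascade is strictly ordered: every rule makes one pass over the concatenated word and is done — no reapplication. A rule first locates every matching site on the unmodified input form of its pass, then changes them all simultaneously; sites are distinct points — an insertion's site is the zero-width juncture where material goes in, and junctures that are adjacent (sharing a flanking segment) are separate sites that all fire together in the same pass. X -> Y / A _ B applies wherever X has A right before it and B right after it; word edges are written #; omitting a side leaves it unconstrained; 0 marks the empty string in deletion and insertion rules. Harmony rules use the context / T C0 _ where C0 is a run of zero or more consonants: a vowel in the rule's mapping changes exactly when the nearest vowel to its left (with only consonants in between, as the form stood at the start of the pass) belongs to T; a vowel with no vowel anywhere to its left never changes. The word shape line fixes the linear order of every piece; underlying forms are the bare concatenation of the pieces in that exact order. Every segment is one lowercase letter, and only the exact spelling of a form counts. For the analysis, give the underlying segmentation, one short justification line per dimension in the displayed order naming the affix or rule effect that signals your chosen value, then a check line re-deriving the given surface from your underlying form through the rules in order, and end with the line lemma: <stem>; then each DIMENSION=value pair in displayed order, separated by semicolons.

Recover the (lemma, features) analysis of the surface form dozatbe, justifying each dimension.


underlying: d-osat-be
VEL=zo - signalled by the affix d-
SUR=so - signalled by the affix -be
check: dosatbe -> dosatbe -> dozatbe
lemma: osat; VEL=zo; SUR=so


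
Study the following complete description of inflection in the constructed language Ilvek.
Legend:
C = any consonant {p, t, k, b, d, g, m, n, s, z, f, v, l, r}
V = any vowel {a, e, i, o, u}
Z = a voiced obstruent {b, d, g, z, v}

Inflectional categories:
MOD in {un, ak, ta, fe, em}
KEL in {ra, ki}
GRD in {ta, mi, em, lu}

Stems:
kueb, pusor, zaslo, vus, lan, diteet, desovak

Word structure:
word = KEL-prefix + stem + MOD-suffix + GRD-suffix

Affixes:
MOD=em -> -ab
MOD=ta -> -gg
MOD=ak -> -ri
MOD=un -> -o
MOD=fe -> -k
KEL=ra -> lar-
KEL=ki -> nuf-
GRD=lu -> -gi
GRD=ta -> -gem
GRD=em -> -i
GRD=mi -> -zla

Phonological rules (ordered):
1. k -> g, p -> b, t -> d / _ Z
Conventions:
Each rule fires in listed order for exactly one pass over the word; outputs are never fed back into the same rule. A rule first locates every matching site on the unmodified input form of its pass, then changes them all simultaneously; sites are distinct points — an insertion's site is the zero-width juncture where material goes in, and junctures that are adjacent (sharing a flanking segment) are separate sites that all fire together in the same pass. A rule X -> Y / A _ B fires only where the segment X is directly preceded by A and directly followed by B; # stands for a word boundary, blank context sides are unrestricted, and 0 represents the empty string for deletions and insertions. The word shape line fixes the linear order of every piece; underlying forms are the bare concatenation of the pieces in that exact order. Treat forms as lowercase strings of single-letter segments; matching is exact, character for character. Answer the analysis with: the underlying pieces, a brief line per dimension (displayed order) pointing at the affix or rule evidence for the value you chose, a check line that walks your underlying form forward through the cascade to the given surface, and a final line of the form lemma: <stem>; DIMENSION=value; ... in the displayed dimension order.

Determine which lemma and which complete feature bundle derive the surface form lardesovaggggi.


underlying: lar-desovak-gg-gi
MOD=ta - signalled by the affix -gg
KEL=ra - signalled by the affix lar-
GRD=lu - signalled by the affix -gi
check: lardesovakgggi -> lardesovaggggi
lemma: desovak; MOD=ta; KEL=ra; GRD=lu


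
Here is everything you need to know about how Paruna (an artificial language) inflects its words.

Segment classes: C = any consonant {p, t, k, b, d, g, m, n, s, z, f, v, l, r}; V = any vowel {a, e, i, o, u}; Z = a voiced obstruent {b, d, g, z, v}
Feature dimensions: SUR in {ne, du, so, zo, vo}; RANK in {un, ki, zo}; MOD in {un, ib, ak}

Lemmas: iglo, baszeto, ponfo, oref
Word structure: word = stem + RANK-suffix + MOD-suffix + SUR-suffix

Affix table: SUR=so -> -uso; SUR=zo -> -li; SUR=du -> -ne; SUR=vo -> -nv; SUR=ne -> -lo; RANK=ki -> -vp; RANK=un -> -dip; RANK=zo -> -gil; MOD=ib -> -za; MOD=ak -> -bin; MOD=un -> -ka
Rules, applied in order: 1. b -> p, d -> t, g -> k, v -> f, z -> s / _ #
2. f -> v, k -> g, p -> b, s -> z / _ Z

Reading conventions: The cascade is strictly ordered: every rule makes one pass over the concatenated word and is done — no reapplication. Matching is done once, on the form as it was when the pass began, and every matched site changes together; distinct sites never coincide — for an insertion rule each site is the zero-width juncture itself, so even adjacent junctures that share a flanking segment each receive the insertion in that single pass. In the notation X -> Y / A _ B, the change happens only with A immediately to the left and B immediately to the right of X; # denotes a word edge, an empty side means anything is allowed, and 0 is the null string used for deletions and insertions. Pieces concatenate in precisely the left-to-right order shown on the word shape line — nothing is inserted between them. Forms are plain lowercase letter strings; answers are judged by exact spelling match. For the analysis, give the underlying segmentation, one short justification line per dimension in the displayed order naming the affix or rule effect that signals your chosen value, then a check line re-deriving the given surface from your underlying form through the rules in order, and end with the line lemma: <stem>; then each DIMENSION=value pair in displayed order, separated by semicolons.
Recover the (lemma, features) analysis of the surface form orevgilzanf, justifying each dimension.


underlying: oref-gil-za-nv
SUR=vo - signalled by the affix -nv
RANK=zo - signalled by the affix -gil
MOD=ib - signalled by the affix -za
check: orefgilzanv -> orefgilzanf -> orevgilzanf
lemma: oref; SUR=vo; RANK=zo; MOD=ib


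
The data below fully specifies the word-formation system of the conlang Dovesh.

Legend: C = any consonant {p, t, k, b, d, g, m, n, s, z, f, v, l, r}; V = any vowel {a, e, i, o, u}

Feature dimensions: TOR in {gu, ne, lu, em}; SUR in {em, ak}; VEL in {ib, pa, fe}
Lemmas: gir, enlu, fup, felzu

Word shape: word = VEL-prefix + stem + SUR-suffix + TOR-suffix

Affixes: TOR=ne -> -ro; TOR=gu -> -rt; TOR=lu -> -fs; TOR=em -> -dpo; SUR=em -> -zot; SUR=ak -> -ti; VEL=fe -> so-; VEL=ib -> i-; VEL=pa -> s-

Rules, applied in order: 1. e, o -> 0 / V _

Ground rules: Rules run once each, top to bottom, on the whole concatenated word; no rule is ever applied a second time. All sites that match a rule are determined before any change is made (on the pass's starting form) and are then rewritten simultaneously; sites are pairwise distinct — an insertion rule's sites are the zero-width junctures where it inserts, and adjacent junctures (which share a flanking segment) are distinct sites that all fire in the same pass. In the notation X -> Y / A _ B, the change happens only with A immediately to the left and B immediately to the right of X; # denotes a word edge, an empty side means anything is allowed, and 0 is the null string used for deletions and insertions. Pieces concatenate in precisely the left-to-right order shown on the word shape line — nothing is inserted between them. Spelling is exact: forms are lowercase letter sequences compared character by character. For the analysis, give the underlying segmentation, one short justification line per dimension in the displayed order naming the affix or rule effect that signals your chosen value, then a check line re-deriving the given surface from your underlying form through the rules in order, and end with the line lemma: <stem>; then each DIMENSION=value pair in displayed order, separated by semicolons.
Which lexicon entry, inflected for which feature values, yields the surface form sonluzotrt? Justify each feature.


underlying: so-enlu-zot-rt
TOR=gu - signalled by the affix -rt
SUR=em - signalled by the affix -zot
VEL=fe - signalled by the affix so-
check: soenluzotrt -> sonluzotrt
lemma: enlu; TOR=gu; SUR=em; VEL=fe


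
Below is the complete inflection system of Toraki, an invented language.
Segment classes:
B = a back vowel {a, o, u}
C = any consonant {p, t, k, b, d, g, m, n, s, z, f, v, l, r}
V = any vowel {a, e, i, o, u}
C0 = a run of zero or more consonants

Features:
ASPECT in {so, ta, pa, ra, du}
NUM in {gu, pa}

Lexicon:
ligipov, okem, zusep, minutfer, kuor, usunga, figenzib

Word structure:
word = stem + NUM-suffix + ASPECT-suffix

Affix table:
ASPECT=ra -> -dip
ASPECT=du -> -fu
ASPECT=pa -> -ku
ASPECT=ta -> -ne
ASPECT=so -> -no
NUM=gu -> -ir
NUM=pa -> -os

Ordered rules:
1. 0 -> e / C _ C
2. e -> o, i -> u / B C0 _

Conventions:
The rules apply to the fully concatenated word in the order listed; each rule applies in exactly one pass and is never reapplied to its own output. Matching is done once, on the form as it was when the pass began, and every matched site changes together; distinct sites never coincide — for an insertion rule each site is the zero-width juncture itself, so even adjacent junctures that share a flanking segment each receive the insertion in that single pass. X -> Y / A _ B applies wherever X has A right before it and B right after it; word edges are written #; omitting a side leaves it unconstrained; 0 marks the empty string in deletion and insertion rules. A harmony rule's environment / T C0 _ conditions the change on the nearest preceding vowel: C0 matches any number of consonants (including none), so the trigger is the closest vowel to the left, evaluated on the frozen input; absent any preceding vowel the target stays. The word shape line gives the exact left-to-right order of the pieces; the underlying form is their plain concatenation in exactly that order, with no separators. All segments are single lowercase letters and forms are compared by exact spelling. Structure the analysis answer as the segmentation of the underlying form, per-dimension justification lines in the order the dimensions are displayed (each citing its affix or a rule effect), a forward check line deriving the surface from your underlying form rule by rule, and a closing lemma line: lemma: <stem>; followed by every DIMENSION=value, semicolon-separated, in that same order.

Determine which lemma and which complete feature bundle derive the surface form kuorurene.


underlying: kuor-ir-ne
ASPECT=ta - signalled by the affix -ne
NUM=gu - signalled by the affix -ir
check: kuorirne -> kuorirene -> kuorurene
lemma: kuor; ASPECT=ta; NUM=gu


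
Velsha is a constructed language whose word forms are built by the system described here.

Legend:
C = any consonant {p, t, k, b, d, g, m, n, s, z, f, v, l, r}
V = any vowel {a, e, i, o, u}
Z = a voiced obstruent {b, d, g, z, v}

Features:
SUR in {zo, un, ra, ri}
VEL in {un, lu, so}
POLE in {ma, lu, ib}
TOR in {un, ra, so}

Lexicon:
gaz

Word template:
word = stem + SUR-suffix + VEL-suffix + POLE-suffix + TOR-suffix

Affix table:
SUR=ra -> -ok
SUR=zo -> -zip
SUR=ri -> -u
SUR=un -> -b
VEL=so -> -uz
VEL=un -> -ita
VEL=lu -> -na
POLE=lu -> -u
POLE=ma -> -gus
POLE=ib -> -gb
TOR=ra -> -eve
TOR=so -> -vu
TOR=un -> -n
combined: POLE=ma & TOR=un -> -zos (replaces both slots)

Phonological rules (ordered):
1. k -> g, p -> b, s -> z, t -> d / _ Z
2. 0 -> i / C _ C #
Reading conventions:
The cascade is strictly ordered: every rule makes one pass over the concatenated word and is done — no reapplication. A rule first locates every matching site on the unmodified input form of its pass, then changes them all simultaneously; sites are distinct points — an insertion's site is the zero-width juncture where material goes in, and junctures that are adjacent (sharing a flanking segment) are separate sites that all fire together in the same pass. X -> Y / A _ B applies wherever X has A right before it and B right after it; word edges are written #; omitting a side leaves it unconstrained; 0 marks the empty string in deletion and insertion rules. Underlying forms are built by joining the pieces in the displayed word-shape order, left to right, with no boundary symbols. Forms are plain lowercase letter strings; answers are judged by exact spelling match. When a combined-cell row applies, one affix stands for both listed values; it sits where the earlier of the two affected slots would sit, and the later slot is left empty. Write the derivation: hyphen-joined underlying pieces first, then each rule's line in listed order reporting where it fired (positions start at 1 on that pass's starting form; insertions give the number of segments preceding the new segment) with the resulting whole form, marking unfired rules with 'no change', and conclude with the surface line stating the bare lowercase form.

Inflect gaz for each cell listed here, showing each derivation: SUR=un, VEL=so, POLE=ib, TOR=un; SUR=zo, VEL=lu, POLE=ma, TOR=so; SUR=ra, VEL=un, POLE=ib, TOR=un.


cell SUR=un, VEL=so, POLE=ib, TOR=un:
underlying: gaz-b-uz-gb-n
1. k -> g, p -> b, s -> z, t -> d / _ Z: no change
2. 0 -> i / C _ C #: inserts after position(s) 8: gazbuzgbin
surface: gazbuzgbin

cell SUR=zo, VEL=lu, POLE=ma, TOR=so:
underlying: gaz-zip-na-gus-vu
1. k -> g, p -> b, s -> z, t -> d / _ Z: fires at position(s) 11: gazzipnaguzvu
2. 0 -> i / C _ C #: no change
surface: gazzipnaguzvu

cell SUR=ra, VEL=un, POLE=ib, TOR=un:
underlying: gaz-ok-ita-gb-n
1. k -> g, p -> b, s -> z, t -> d / _ Z: no change
2. 0 -> i / C _ C #: inserts after position(s) 10: gazokitagbin
surface: gazokitagbin


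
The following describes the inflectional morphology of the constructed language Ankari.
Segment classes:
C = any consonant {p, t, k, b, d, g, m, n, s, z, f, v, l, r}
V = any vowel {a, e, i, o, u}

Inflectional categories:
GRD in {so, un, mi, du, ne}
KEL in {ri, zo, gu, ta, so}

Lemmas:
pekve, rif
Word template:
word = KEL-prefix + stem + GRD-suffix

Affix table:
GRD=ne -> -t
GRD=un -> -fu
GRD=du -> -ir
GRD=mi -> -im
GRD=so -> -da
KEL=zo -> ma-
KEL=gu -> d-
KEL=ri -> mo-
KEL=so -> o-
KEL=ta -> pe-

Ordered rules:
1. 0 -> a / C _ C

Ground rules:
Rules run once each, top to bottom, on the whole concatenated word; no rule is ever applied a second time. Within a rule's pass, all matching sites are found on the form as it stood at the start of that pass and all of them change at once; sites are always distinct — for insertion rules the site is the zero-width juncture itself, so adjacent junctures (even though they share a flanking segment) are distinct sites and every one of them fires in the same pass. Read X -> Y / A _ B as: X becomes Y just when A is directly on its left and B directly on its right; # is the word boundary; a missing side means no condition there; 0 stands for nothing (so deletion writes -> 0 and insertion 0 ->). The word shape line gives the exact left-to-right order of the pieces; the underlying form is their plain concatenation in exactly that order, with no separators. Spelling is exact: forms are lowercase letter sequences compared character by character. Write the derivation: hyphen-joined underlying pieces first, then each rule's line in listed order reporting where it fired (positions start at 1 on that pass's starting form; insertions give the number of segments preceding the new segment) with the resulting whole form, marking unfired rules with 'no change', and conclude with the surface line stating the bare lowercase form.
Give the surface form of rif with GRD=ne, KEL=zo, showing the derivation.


underlying: ma-rif-t
1. 0 -> a / C _ C: inserts after position(s) 5: marifat
surface: marifat


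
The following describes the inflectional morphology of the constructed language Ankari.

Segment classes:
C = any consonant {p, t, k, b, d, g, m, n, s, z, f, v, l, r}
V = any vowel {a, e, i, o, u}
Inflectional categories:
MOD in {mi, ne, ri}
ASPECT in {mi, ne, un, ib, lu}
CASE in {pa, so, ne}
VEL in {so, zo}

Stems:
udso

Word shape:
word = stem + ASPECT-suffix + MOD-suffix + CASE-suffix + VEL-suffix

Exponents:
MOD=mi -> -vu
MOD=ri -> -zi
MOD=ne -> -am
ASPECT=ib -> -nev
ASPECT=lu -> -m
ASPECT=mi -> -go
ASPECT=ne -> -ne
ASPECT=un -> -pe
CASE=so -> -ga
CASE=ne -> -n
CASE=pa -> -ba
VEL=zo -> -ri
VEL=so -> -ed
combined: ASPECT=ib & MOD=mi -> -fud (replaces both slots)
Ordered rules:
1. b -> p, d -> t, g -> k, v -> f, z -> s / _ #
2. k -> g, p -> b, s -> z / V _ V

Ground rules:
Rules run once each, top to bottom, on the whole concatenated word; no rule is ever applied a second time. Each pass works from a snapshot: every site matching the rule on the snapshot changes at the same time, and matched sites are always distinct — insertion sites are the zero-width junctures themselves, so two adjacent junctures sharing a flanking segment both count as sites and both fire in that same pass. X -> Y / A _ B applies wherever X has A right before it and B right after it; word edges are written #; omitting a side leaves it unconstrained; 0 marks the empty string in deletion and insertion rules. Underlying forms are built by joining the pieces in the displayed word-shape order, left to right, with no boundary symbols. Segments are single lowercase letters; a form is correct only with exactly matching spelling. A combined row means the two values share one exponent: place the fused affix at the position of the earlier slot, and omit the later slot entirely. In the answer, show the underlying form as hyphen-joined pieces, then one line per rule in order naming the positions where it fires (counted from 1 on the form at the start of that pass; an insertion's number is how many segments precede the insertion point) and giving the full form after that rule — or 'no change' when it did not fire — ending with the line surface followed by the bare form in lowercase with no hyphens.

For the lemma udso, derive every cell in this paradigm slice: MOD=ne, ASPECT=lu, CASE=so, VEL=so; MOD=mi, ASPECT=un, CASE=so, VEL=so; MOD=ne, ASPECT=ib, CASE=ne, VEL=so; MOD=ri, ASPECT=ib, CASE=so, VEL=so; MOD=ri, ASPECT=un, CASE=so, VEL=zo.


cell MOD=ne, ASPECT=lu, CASE=so, VEL=so:
underlying: udso-m-am-ga-ed
1. b -> p, d -> t, g -> k, v -> f, z -> s / _ #: fires at position(s) 11: udsomamgaet
2. k -> g, p -> b, s -> z / V _ V: no change
surface: udsomamgaet

cell MOD=mi, ASPECT=un, CASE=so, VEL=so:
underlying: udso-pe-vu-ga-ed
1. b -> p, d -> t, g -> k, v -> f, z -> s / _ #: fires at position(s) 12: udsopevugaet
2. k -> g, p -> b, s -> z / V _ V: fires at position(s) 5: udsobevugaet
surface: udsobevugaet

cell MOD=ne, ASPECT=ib, CASE=ne, VEL=so:
underlying: udso-nev-am-n-ed
1. b -> p, d -> t, g -> k, v -> f, z -> s / _ #: fires at position(s) 12: udsonevamnet
2. k -> g, p -> b, s -> z / V _ V: no change
surface: udsonevamnet

cell MOD=ri, ASPECT=ib, CASE=so, VEL=so:
underlying: udso-nev-zi-ga-ed
1. b -> p, d -> t, g -> k, v -> f, z -> s / _ #: fires at position(s) 13: udsonevzigaet
2. k -> g, p -> b, s -> z / V _ V: no change
surface: udsonevzigaet

cell MOD=ri, ASPECT=un, CASE=so, VEL=zo:
underlying: udso-pe-zi-ga-ri
1. b -> p, d -> t, g -> k, v -> f, z -> s / _ #: no change
2. k -> g, p -> b, s -> z / V _ V: fires at position(s) 5: udsobezigari
surface: udsobezigari


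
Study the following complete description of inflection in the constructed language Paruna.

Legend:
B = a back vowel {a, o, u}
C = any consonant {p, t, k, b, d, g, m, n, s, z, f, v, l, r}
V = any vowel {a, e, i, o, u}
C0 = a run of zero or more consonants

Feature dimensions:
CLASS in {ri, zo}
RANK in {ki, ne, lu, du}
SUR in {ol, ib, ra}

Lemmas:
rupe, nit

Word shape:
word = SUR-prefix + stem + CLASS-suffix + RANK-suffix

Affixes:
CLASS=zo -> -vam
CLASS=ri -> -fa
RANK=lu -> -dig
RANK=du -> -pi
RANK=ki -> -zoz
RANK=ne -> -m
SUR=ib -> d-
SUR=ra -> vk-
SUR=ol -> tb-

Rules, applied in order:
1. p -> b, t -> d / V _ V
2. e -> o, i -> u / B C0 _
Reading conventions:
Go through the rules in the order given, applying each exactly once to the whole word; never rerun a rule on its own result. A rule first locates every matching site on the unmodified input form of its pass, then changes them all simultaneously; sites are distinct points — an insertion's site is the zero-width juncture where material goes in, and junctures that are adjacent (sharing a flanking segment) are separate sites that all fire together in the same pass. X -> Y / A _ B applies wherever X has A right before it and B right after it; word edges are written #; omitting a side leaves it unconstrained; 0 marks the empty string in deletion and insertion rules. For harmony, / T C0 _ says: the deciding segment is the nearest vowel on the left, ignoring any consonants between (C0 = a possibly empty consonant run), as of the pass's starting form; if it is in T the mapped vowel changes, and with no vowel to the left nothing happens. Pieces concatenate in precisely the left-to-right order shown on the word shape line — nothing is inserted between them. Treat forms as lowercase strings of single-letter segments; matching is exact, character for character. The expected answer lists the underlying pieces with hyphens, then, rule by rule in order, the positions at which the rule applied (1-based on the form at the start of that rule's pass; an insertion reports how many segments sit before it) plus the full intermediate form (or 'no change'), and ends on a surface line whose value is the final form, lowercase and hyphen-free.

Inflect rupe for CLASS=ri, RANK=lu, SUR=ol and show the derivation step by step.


underlying: tb-rupe-fa-dig
1. p -> b, t -> d / V _ V: fires at position(s) 5: tbrubefadig
2. e -> o, i -> u / B C0 _: fires at position(s) 6, 10: tbrubofadug
surface: tbrubofadug


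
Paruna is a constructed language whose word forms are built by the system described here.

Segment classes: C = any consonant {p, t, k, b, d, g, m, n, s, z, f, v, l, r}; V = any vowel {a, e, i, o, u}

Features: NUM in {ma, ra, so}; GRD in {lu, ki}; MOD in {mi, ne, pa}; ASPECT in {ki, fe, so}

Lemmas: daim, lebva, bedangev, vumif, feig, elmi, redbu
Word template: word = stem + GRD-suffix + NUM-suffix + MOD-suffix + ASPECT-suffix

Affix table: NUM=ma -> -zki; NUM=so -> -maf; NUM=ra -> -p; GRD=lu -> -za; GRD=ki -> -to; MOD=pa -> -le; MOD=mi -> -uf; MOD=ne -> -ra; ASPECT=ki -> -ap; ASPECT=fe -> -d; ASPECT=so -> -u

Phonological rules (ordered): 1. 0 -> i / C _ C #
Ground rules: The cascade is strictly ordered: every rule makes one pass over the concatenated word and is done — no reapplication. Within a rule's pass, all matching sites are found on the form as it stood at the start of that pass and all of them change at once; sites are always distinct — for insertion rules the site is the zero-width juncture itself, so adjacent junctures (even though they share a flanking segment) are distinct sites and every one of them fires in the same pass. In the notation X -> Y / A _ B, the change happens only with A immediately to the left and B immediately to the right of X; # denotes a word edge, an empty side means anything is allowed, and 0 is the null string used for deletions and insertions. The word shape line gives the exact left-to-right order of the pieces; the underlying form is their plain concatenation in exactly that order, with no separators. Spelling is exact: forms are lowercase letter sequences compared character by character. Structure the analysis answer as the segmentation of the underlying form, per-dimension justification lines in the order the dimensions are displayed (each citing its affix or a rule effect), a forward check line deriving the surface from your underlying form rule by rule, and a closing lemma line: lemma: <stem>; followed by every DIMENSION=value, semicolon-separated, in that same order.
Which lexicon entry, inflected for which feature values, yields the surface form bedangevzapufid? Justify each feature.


underlying: bedangev-za-p-uf-d
NUM=ra - signalled by the affix -p
GRD=lu - signalled by the affix -za
MOD=mi - signalled by the affix -uf
ASPECT=fe - signalled by the affix -d
check: bedangevzapufd -> bedangevzapufid
lemma: bedangev; NUM=ra; GRD=lu; MOD=mi; ASPECT=fe


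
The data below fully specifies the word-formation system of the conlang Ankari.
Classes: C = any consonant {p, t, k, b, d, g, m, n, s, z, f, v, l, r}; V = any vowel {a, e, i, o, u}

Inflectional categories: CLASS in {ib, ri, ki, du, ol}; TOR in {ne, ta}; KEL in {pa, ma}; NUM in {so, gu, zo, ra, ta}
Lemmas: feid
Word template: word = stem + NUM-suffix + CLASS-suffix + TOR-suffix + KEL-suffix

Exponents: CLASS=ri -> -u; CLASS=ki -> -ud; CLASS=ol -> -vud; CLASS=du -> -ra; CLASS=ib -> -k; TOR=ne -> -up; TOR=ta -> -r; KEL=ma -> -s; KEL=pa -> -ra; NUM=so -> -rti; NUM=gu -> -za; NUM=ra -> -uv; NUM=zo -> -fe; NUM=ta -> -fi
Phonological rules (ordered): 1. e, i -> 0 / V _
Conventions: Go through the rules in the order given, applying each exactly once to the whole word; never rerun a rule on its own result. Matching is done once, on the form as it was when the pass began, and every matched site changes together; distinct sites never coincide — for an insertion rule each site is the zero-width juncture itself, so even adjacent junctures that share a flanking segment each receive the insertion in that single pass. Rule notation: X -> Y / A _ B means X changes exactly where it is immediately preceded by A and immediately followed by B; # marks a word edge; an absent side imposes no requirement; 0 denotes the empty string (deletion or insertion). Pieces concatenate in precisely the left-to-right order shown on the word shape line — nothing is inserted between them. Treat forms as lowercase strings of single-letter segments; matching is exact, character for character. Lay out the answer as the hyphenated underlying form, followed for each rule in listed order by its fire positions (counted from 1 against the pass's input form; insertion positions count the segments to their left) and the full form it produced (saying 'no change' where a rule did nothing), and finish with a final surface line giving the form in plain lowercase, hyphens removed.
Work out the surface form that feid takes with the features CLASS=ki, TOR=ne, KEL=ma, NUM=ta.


underlying: feid-fi-ud-up-s
1. e, i -> 0 / V _: fires at position(s) 3: fedfiudups
surface: fedfiudups


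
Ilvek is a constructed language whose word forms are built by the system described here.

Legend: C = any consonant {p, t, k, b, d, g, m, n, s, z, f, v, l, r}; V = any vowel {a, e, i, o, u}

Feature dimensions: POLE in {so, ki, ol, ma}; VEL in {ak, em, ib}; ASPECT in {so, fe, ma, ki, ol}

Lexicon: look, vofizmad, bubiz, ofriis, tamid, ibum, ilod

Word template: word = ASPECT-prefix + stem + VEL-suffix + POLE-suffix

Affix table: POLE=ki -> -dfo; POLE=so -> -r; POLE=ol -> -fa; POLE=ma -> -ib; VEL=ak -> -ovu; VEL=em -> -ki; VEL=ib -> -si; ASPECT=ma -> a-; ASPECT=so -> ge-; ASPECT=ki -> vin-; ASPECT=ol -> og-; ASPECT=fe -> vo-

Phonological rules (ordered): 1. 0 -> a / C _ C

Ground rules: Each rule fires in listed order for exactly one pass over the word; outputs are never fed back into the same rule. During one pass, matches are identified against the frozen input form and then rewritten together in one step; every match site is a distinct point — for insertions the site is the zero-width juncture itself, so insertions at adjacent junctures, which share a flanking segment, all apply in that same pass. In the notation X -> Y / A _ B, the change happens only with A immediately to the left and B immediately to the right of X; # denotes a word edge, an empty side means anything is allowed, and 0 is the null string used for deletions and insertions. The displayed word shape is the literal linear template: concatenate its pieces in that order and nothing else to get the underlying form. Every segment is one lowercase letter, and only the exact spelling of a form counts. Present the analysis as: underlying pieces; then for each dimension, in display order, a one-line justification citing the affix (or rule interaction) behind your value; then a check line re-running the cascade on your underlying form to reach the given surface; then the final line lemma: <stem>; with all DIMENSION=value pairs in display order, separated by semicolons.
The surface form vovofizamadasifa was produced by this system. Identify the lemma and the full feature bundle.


underlying: vo-vofizmad-si-fa
POLE=ol - signalled by the affix -fa
VEL=ib - signalled by the affix -si
ASPECT=fe - signalled by the affix vo-
check: vovofizmadsifa -> vovofizamadasifa
lemma: vofizmad; POLE=ol; VEL=ib; ASPECT=fe


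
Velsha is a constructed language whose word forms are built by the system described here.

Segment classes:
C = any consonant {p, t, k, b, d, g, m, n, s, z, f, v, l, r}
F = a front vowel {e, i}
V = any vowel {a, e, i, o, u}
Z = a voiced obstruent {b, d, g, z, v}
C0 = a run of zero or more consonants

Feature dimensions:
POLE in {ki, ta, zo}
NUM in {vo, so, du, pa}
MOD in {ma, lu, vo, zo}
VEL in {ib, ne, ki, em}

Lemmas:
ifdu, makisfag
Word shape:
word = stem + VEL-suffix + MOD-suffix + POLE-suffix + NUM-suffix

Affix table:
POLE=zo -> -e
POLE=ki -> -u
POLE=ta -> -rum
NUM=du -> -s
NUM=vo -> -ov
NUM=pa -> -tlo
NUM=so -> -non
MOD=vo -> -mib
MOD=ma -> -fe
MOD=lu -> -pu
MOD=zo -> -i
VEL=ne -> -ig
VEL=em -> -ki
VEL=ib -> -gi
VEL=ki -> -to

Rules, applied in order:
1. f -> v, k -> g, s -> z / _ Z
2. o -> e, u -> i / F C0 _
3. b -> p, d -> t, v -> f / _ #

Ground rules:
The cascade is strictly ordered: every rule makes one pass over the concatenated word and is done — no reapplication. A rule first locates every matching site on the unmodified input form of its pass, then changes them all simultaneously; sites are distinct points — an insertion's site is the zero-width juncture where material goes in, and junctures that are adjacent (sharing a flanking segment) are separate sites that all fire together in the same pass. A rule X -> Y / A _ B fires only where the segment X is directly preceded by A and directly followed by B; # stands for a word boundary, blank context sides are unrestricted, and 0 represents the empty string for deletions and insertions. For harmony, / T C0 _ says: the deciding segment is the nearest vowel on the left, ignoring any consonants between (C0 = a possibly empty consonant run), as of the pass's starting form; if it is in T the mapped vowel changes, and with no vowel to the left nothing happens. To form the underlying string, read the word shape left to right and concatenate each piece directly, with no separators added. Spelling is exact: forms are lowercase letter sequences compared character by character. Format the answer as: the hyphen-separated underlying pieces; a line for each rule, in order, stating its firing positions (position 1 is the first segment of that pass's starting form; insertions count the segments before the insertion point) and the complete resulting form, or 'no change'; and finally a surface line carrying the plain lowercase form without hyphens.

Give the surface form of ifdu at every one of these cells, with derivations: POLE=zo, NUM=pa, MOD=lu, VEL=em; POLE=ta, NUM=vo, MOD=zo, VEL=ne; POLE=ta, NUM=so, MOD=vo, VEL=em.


cell POLE=zo, NUM=pa, MOD=lu, VEL=em:
underlying: ifdu-ki-pu-e-tlo
1. f -> v, k -> g, s -> z / _ Z: fires at position(s) 2: ivdukipuetlo
2. o -> e, u -> i / F C0 _: fires at position(s) 4, 8, 12: ivdikipietle
3. b -> p, d -> t, v -> f / _ #: no change
surface: ivdikipietle

cell POLE=ta, NUM=vo, MOD=zo, VEL=ne:
underlying: ifdu-ig-i-rum-ov
1. f -> v, k -> g, s -> z / _ Z: fires at position(s) 2: ivduigirumov
2. o -> e, u -> i / F C0 _: fires at position(s) 4, 9: ivdiigirimov
3. b -> p, d -> t, v -> f / _ #: fires at position(s) 12: ivdiigirimof
surface: ivdiigirimof

cell POLE=ta, NUM=so, MOD=vo, VEL=em:
underlying: ifdu-ki-mib-rum-non
1. f -> v, k -> g, s -> z / _ Z: fires at position(s) 2: ivdukimibrumnon
2. o -> e, u -> i / F C0 _: fires at position(s) 4, 11: ivdikimibrimnon
3. b -> p, d -> t, v -> f / _ #: no change
surface: ivdikimibrimnon


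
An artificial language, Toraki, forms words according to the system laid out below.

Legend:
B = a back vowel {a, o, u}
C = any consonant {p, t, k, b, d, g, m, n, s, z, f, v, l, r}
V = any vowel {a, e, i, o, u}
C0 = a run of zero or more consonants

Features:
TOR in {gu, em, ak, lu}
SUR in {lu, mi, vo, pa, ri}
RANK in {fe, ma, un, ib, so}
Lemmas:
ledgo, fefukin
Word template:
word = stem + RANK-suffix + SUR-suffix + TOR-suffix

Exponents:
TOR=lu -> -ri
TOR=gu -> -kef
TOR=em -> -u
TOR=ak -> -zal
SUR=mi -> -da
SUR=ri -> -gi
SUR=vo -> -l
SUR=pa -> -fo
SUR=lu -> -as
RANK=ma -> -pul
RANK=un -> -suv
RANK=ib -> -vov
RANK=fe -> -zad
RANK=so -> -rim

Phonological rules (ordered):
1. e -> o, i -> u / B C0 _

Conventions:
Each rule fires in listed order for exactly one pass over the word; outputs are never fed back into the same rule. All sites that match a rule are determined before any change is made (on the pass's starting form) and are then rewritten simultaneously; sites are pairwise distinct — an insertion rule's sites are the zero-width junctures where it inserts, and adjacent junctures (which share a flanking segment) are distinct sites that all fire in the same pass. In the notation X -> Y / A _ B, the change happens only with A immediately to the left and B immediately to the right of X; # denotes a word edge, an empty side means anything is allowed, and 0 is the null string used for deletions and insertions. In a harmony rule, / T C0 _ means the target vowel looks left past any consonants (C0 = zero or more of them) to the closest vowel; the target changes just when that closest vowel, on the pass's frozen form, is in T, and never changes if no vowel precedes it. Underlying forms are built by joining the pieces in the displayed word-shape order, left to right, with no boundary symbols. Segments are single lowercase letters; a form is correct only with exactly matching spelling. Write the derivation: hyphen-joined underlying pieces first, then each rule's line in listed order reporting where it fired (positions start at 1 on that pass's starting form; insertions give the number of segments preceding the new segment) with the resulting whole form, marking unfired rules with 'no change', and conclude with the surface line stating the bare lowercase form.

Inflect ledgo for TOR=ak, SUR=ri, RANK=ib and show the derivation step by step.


underlying: ledgo-vov-gi-zal
1. e -> o, i -> u / B C0 _: fires at position(s) 10: ledgovovguzal
surface: ledgovovguzal


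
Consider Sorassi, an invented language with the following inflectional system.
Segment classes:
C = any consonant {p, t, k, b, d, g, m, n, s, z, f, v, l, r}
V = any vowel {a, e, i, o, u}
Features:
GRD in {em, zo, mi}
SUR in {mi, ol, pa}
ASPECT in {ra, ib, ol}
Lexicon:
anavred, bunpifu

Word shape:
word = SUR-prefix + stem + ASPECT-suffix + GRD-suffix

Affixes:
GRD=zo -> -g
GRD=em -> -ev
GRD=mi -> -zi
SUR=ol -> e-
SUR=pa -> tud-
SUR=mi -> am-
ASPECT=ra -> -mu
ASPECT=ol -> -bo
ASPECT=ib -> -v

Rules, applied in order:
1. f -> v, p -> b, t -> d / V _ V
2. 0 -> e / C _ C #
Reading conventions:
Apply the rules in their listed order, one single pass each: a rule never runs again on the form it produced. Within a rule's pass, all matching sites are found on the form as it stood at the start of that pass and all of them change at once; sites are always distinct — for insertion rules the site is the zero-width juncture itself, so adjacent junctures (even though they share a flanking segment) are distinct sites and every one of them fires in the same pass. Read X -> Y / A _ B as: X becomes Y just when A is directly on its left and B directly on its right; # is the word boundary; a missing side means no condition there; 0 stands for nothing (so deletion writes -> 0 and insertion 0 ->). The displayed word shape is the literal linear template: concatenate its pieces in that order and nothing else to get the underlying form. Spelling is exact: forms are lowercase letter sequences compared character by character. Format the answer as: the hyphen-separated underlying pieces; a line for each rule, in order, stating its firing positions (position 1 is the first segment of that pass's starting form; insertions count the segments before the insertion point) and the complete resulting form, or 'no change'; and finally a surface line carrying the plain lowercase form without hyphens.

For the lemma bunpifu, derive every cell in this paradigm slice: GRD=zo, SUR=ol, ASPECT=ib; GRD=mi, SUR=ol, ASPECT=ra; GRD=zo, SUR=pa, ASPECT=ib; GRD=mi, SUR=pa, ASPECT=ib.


cell GRD=zo, SUR=ol, ASPECT=ib:
underlying: e-bunpifu-v-g
1. f -> v, p -> b, t -> d / V _ V: fires at position(s) 7: ebunpivuvg
2. 0 -> e / C _ C #: inserts after position(s) 9: ebunpivuveg
surface: ebunpivuveg

cell GRD=mi, SUR=ol, ASPECT=ra:
underlying: e-bunpifu-mu-zi
1. f -> v, p -> b, t -> d / V _ V: fires at position(s) 7: ebunpivumuzi
2. 0 -> e / C _ C #: no change
surface: ebunpivumuzi

cell GRD=zo, SUR=pa, ASPECT=ib:
underlying: tud-bunpifu-v-g
1. f -> v, p -> b, t -> d / V _ V: fires at position(s) 9: tudbunpivuvg
2. 0 -> e / C _ C #: inserts after position(s) 11: tudbunpivuveg
surface: tudbunpivuveg

cell GRD=mi, SUR=pa, ASPECT=ib:
underlying: tud-bunpifu-v-zi
1. f -> v, p -> b, t -> d / V _ V: fires at position(s) 9: tudbunpivuvzi
2. 0 -> e / C _ C #: no change
surface: tudbunpivuvzi


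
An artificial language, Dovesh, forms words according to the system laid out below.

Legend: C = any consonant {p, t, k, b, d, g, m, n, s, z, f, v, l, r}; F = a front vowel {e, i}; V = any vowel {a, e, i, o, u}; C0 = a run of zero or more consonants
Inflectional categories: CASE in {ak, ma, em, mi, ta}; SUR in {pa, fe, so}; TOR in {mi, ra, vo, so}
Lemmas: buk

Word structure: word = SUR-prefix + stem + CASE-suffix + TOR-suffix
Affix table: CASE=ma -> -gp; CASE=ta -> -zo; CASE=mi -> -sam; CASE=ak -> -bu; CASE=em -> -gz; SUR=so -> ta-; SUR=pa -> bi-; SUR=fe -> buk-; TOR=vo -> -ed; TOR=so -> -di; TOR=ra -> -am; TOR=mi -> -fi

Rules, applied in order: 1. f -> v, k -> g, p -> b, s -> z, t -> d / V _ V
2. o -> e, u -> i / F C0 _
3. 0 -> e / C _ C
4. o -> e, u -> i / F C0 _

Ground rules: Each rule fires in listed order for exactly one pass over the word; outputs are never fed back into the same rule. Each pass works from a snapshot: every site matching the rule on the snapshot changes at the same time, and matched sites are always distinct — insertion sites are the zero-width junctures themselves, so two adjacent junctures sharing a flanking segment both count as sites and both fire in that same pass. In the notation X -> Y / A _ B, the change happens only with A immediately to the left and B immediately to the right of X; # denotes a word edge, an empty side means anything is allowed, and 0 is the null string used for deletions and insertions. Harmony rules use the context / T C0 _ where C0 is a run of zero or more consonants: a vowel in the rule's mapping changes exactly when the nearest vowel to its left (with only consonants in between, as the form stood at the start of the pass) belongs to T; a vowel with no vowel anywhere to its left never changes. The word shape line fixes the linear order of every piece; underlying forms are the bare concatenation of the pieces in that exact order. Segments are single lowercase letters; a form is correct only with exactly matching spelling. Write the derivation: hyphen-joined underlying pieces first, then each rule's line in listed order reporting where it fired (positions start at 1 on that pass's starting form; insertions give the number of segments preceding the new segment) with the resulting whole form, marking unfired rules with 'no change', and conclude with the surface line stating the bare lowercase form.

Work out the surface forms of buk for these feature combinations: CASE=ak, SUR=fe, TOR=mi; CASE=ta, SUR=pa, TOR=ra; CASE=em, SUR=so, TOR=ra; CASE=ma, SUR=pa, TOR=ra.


cell CASE=ak, SUR=fe, TOR=mi:
underlying: buk-buk-bu-fi
1. f -> v, k -> g, p -> b, s -> z, t -> d / V _ V: fires at position(s) 9: bukbukbuvi
2. o -> e, u -> i / F C0 _: no change
3. 0 -> e / C _ C: inserts after position(s) 3, 6: bukebukebuvi
4. o -> e, u -> i / F C0 _: fires at position(s) 6, 10: bukebikebivi
surface: bukebikebivi

cell CASE=ta, SUR=pa, TOR=ra:
underlying: bi-buk-zo-am
1. f -> v, k -> g, p -> b, s -> z, t -> d / V _ V: no change
2. o -> e, u -> i / F C0 _: fires at position(s) 4: bibikzoam
3. 0 -> e / C _ C: inserts after position(s) 5: bibikezoam
4. o -> e, u -> i / F C0 _: fires at position(s) 8: bibikezeam
surface: bibikezeam

cell CASE=em, SUR=so, TOR=ra:
underlying: ta-buk-gz-am
1. f -> v, k -> g, p -> b, s -> z, t -> d / V _ V: no change
2. o -> e, u -> i / F C0 _: no change
3. 0 -> e / C _ C: inserts after position(s) 5, 6: tabukegezam
4. o -> e, u -> i / F C0 _: no change
surface: tabukegezam

cell CASE=ma, SUR=pa, TOR=ra:
underlying: bi-buk-gp-am
1. f -> v, k -> g, p -> b, s -> z, t -> d / V _ V: no change
2. o -> e, u -> i / F C0 _: fires at position(s) 4: bibikgpam
3. 0 -> e / C _ C: inserts after position(s) 5, 6: bibikegepam
4. o -> e, u -> i / F C0 _: no change
surface: bibikegepam
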